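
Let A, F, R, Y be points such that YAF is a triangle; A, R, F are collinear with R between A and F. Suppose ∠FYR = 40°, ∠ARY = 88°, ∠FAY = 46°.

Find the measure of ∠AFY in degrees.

1. ∠FRY = 92°  [linear pair at R on AF]
2. ∠RFY = 48°  [△YRF]
3. ∠AFY = 48°  [R on ray FA]

∠AFY = 48°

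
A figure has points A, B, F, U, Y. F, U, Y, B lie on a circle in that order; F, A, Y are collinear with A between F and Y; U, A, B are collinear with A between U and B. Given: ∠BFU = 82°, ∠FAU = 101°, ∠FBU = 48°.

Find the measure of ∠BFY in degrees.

1. ∠BAY = 101°  [vertical angles at A]
2. ∠BAF = 79°  [linear pair at A on FY]
3. ∠BFY = 53°  [△FAB]

∠BFY = 53°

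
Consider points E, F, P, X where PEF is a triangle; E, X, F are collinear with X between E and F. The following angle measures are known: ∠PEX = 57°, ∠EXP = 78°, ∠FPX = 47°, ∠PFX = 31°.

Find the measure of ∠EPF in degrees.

∠EPF = 92°

1. ∠FEP = 57°  [X on ray EF]
2. ∠EFP = 31°  [X on ray FE]
3. ∠EPF = 92°  [△PEF]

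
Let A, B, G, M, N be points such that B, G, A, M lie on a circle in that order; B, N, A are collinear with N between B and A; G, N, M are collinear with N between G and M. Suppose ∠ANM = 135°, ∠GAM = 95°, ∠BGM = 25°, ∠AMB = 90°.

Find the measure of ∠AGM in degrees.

∠AGM = 65°

1. ∠BAM = 25°  [same arc BM]
2. ∠ABM = 65°  [△BAM]
3. ∠AGM = 65°  [same arc AM]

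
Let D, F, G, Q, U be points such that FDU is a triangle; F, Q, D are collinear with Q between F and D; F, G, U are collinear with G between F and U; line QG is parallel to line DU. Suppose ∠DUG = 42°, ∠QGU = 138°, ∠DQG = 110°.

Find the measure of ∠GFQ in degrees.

1. ∠FGQ = 42°  [linear pair at G on FU]
2. ∠FQG = 70°  [linear pair at Q on FD]
3. ∠GFQ = 68°  [△FQG]

∠GFQ = 68°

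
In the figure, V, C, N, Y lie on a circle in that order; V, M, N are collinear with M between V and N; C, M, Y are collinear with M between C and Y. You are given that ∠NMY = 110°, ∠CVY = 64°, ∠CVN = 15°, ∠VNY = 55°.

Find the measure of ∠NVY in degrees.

∠NVY = 49°

1. ∠CYN = 15°  [△NMY]
2. ∠CNY = 116°  [cyclic VCNY, opposite ∠V+∠N]
3. ∠NCY = 49°  [△CNY]
4. ∠NVY = 49°  [same arc NY]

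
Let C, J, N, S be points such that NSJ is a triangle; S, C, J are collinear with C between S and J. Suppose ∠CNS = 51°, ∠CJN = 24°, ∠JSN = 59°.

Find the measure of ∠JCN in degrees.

∠JCN = 110°

1. ∠CSN = 59°  [C on ray SJ]
2. ∠NCS = 70°  [△NSC]
3. ∠JCN = 110°  [linear pair at C on SJ]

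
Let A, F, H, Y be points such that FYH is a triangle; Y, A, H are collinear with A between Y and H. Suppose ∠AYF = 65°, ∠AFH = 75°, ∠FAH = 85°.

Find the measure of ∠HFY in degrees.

∠HFY = 95°

1. ∠FYH = 65°  [A on ray YH]
2. ∠AHF = 20°  [△FAH]
3. ∠FHY = 20°  [A on ray HY]
4. ∠HFY = 95°  [△FYH]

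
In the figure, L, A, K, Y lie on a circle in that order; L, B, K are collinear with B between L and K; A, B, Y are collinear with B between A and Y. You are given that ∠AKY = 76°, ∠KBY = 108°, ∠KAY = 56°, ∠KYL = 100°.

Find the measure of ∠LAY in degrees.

∠LAY = 24°

1. ∠AYK = 48°  [△AKY]
2. ∠ABL = 108°  [vertical angles at B]
3. ∠ALK = 48°  [same arc AK]
4. ∠LAY = 24°  [△LBA]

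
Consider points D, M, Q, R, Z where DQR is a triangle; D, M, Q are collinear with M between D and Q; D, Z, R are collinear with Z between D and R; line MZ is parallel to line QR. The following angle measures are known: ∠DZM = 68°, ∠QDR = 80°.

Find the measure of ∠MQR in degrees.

∠MQR = 32°

1. ∠DRQ = 68°  [MZ∥QR, corresponding at Z]
2. ∠DQR = 32°  [△DQR]
3. ∠MQR = 32°  [M on ray QD]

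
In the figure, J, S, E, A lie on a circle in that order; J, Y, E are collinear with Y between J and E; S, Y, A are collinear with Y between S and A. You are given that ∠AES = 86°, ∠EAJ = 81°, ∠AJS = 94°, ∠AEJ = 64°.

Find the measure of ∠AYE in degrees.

1. ∠AJE = 35°  [△JEA]
2. ∠ASE = 35°  [same arc EA]
3. ∠EAS = 59°  [△SEA]
4. ∠AYE = 57°  [△EYA]

∠AYE = 57°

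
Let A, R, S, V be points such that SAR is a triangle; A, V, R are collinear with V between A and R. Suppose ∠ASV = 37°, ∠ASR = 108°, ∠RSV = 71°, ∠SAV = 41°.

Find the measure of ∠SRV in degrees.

∠SRV = 31°

1. ∠AVS = 102°  [△SAV]
2. ∠RVS = 78°  [linear pair at V on AR]
3. ∠SRV = 31°  [△SVR]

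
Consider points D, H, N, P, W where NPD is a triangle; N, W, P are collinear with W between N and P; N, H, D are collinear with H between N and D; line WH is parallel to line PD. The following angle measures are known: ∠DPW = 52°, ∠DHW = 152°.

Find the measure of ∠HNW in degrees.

∠HNW = 100°

1. ∠DPN = 52°  [W on ray PN]
2. ∠NHW = 28°  [linear pair at H on ND]
3. ∠HWN = 52°  [WH∥PD, corresponding at W]
4. ∠HNW = 100°  [△NWH]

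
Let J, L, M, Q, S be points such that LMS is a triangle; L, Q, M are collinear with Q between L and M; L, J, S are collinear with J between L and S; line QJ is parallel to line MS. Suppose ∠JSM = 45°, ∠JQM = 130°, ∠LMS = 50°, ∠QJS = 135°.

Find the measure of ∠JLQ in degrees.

1. ∠JQL = 50°  [linear pair at Q on LM]
2. ∠LJQ = 45°  [linear pair at J on LS]
3. ∠JLQ = 85°  [△LQJ]

∠JLQ = 85°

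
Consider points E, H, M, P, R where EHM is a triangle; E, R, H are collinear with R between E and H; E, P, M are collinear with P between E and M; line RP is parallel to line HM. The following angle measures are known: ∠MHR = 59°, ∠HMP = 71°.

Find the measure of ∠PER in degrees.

1. ∠EHM = 59°  [R on ray HE]
2. ∠EMH = 71°  [P on ray ME]
3. ∠HEM = 50°  [△EHM]
4. ∠PER = 50°  [R on EH, P on EM]

∠PER = 50°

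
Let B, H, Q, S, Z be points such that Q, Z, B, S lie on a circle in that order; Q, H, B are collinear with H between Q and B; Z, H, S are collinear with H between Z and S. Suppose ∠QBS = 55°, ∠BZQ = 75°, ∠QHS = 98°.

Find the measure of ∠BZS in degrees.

1. ∠BSQ = 105°  [cyclic QZBS, opposite ∠Z+∠S]
2. ∠BQS = 20°  [△QBS]
3. ∠BZS = 20°  [same arc BS]

∠BZS = 20°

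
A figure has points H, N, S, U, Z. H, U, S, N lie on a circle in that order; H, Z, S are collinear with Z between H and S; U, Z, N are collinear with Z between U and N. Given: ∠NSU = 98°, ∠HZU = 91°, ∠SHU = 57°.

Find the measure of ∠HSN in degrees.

1. ∠NZS = 91°  [vertical angles at Z]
2. ∠SNU = 57°  [same arc US]
3. ∠HSN = 32°  [△SZN]

∠HSN = 32°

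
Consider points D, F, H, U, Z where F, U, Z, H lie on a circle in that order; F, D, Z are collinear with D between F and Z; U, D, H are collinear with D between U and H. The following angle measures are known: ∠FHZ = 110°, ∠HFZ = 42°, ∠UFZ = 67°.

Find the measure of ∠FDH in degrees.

1. ∠FZH = 28°  [△FZH]
2. ∠UHZ = 67°  [same arc UZ]
3. ∠HDZ = 85°  [△ZDH]
4. ∠FDH = 95°  [linear pair at D on FZ]

∠FDH = 95°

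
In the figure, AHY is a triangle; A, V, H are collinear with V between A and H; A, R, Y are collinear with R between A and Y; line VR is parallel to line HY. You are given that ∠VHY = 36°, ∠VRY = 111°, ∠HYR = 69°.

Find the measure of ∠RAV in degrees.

1. ∠AHY = 36°  [V on ray HA]
2. ∠ARV = 69°  [linear pair at R on AY]
3. ∠AVR = 36°  [VR∥HY, corresponding at V]
4. ∠RAV = 75°  [△AVR]

∠RAV = 75°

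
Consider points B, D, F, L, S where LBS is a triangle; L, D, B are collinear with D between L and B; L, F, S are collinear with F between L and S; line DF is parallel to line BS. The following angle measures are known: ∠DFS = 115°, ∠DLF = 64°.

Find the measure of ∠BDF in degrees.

1. ∠DFL = 65°  [linear pair at F on LS]
2. ∠FDL = 51°  [△LDF]
3. ∠BDF = 129°  [linear pair at D on LB]

∠BDF = 129°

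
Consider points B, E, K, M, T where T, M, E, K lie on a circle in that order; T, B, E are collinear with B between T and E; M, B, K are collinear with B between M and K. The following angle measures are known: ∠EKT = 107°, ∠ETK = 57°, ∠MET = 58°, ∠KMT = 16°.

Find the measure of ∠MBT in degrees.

1. ∠EMT = 73°  [cyclic TMEK, opposite ∠M+∠K]
2. ∠ETM = 49°  [△TME]
3. ∠MBT = 115°  [△TBM]

∠MBT = 115°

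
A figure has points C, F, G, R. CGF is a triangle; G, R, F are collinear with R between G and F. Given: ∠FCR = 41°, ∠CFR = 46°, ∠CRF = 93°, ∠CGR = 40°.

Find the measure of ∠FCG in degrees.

1. ∠CFG = 46°  [R on ray FG]
2. ∠CGF = 40°  [R on ray GF]
3. ∠FCG = 94°  [△CGF]

∠FCG = 94°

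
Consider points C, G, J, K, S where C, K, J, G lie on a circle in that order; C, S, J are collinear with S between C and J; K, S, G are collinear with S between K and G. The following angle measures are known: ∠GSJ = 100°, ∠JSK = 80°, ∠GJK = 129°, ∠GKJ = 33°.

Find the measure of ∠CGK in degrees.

1. ∠CSG = 80°  [linear pair at S on CJ]
2. ∠GCJ = 33°  [same arc JG]
3. ∠CGK = 67°  [△CSG]

∠CGK = 67°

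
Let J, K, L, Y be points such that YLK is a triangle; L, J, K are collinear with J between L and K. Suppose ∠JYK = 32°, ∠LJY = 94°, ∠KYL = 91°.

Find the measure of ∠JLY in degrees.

1. ∠KJY = 86°  [linear pair at J on LK]
2. ∠JKY = 62°  [△YJK]
3. ∠LKY = 62°  [J on ray KL]
4. ∠KLY = 27°  [△YLK]
5. ∠JLY = 27°  [J on ray LK]

∠JLY = 27°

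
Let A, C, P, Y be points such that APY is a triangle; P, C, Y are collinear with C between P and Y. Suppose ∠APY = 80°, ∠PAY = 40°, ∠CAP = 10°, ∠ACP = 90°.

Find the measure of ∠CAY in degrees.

1. ∠AYP = 60°  [△APY]
2. ∠ACY = 90°  [linear pair at C on PY]
3. ∠AYC = 60°  [C on ray YP]
4. ∠CAY = 30°  [△ACY]

∠CAY = 30°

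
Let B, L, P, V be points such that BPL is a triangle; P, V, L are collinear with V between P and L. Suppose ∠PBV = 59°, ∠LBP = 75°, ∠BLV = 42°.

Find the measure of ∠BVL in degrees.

∠BVL = 122°

1. ∠BLP = 42°  [V on ray LP]
2. ∠BPL = 63°  [△BPL]
3. ∠BPV = 63°  [V on ray PL]
4. ∠BVP = 58°  [△BPV]
5. ∠BVL = 122°  [linear pair at V on PL]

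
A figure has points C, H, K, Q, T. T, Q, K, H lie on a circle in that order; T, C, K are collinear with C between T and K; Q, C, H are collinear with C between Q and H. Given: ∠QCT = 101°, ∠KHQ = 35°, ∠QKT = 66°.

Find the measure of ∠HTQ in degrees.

1. ∠KTQ = 35°  [same arc QK]
2. ∠QHT = 66°  [same arc TQ]
3. ∠HQT = 44°  [△TCQ]
4. ∠HTQ = 70°  [△TQH]

∠HTQ = 70°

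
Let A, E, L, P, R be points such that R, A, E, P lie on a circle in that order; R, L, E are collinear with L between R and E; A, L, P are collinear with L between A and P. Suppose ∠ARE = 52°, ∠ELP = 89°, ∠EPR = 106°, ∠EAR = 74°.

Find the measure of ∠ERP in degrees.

∠ERP = 35°

1. ∠APE = 52°  [same arc AE]
2. ∠PER = 39°  [△ELP]
3. ∠ERP = 35°  [△REP]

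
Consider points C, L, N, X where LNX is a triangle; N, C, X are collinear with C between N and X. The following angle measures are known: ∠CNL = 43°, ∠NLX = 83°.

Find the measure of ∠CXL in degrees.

1. ∠LNX = 43°  [C on ray NX]
2. ∠LXN = 54°  [△LNX]
3. ∠CXL = 54°  [C on ray XN]

∠CXL = 54°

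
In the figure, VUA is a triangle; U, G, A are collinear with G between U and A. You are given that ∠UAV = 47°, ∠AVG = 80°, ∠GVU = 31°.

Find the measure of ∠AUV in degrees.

1. ∠GAV = 47°  [G on ray AU]
2. ∠AGV = 53°  [△VGA]
3. ∠UGV = 127°  [linear pair at G on UA]
4. ∠GUV = 22°  [△VUG]
5. ∠AUV = 22°  [G on ray UA]

∠AUV = 22°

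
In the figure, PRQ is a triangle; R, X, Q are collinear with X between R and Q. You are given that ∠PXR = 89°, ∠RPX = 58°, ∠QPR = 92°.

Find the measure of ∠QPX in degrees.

∠QPX = 34°

1. ∠PRX = 33°  [△PRX]
2. ∠PXQ = 91°  [linear pair at X on RQ]
3. ∠PRQ = 33°  [X on ray RQ]
4. ∠PQR = 55°  [△PRQ]
5. ∠PQX = 55°  [X on ray QR]
6. ∠QPX = 34°  [△PXQ]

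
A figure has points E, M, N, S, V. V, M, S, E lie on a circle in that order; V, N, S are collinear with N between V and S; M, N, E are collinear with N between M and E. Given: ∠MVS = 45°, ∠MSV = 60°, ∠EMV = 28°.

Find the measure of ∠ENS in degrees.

1. ∠MES = 45°  [same arc MS]
2. ∠ESV = 28°  [same arc VE]
3. ∠ENS = 107°  [△SNE]

∠ENS = 107°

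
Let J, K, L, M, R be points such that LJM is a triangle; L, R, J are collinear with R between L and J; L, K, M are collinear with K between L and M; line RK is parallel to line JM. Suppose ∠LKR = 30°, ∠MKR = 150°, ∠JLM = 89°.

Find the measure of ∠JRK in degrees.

∠JRK = 119°

1. ∠JML = 30°  [RK∥JM, corresponding at K]
2. ∠LJM = 61°  [△LJM]
3. ∠KRL = 61°  [RK∥JM, corresponding at R]
4. ∠JRK = 119°  [linear pair at R on LJ]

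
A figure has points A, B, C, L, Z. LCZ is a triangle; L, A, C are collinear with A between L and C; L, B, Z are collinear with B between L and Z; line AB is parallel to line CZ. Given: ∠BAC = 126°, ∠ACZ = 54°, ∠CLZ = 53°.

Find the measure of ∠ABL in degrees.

1. ∠BAL = 54°  [linear pair at A on LC]
2. ∠ALB = 53°  [A on LC, B on LZ]
3. ∠ABL = 73°  [△LAB]

∠ABL = 73°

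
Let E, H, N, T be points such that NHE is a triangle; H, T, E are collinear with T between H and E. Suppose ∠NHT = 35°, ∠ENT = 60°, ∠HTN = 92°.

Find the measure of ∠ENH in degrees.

1. ∠EHN = 35°  [T on ray HE]
2. ∠ETN = 88°  [linear pair at T on HE]
3. ∠NET = 32°  [△NTE]
4. ∠HEN = 32°  [T on ray EH]
5. ∠ENH = 113°  [△NHE]

∠ENH = 113°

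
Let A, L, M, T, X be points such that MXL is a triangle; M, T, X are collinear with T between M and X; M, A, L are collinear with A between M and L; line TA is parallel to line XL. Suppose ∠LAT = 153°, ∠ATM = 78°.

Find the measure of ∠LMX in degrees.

1. ∠MAT = 27°  [linear pair at A on ML]
2. ∠AMT = 75°  [△MTA]
3. ∠LMX = 75°  [T on MX, A on ML]

∠LMX = 75°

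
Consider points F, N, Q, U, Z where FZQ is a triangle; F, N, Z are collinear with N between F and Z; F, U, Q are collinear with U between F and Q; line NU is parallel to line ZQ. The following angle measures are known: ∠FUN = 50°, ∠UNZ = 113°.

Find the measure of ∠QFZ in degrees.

∠QFZ = 63°

1. ∠FNU = 67°  [linear pair at N on FZ]
2. ∠NFU = 63°  [△FNU]
3. ∠QFZ = 63°  [N on FZ, U on FQ]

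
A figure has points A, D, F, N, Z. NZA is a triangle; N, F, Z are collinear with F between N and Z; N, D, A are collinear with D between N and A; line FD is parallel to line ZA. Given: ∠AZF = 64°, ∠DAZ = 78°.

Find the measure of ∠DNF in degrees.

1. ∠AZN = 64°  [F on ray ZN]
2. ∠NAZ = 78°  [D on ray AN]
3. ∠ANZ = 38°  [△NZA]
4. ∠DNF = 38°  [F on NZ, D on NA]

∠DNF = 38°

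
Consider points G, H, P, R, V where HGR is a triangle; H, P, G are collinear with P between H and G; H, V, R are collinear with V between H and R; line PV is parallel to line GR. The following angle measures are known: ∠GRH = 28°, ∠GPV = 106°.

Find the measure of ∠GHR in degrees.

1. ∠HVP = 28°  [PV∥GR, corresponding at V]
2. ∠HPV = 74°  [linear pair at P on HG]
3. ∠PHV = 78°  [△HPV]
4. ∠GHR = 78°  [P on HG, V on HR]

∠GHR = 78°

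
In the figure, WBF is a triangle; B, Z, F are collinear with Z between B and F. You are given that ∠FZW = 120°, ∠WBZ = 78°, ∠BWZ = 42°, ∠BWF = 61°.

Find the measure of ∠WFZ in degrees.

∠WFZ = 41°

1. ∠FBW = 78°  [Z on ray BF]
2. ∠BFW = 41°  [△WBF]
3. ∠WFZ = 41°  [Z on ray FB]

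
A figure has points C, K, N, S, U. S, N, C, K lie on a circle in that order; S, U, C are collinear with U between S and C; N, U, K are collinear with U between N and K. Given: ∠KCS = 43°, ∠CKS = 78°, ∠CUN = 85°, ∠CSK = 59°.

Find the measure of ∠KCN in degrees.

1. ∠KNS = 43°  [same arc SK]
2. ∠KUS = 85°  [vertical angles at U]
3. ∠NKS = 36°  [△SUK]
4. ∠KSN = 101°  [△SNK]
5. ∠KCN = 79°  [cyclic SNCK, opposite ∠S+∠C]

∠KCN = 79°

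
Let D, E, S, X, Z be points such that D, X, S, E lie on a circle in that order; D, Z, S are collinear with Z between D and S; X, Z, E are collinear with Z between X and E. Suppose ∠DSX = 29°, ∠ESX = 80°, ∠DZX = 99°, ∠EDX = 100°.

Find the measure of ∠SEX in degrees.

∠SEX = 30°

1. ∠SZX = 81°  [linear pair at Z on DS]
2. ∠EXS = 70°  [△XZS]
3. ∠SEX = 30°  [△XSE]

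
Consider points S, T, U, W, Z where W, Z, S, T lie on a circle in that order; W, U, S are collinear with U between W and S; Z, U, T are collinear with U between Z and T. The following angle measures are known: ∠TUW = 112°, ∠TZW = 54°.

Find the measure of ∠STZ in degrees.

1. ∠SUT = 68°  [linear pair at U on WS]
2. ∠TSW = 54°  [same arc WT]
3. ∠STZ = 58°  [△SUT]

∠STZ = 58°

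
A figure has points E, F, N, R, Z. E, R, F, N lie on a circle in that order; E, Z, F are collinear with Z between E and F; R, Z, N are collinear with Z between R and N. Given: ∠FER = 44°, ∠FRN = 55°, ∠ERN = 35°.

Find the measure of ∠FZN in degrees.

∠FZN = 101°

1. ∠FNR = 44°  [same arc RF]
2. ∠EFN = 35°  [same arc EN]
3. ∠FZN = 101°  [△FZN]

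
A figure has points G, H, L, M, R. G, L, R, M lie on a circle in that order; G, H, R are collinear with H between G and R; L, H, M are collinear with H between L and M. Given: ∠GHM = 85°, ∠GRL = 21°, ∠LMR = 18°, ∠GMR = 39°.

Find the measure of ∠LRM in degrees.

1. ∠LHR = 85°  [vertical angles at H]
2. ∠MLR = 74°  [△LHR]
3. ∠LRM = 88°  [△LRM]

∠LRM = 88°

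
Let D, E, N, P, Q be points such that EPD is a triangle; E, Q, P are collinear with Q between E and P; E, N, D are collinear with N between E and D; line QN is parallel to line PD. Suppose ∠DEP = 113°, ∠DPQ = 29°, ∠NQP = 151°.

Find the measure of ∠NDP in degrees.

∠NDP = 38°

1. ∠DPE = 29°  [Q on ray PE]
2. ∠EDP = 38°  [△EPD]
3. ∠NDP = 38°  [N on ray DE]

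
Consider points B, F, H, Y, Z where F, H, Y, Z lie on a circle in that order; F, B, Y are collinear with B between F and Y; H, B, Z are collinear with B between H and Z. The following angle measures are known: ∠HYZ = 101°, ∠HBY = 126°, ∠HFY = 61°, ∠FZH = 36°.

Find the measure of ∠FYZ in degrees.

∠FYZ = 65°

1. ∠FBZ = 126°  [vertical angles at B]
2. ∠HZY = 61°  [same arc HY]
3. ∠YBZ = 54°  [linear pair at B on FY]
4. ∠FYZ = 65°  [△YBZ]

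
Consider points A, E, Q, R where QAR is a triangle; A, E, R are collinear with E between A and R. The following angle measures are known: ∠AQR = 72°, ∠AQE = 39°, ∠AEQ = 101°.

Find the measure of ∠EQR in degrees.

∠EQR = 33°

1. ∠EAQ = 40°  [△QAE]
2. ∠QER = 79°  [linear pair at E on AR]
3. ∠QAR = 40°  [E on ray AR]
4. ∠ARQ = 68°  [△QAR]
5. ∠ERQ = 68°  [E on ray RA]
6. ∠EQR = 33°  [△QER]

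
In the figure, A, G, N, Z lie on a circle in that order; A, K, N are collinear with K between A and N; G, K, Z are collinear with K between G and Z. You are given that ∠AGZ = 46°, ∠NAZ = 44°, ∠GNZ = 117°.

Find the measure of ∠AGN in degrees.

1. ∠ANZ = 46°  [same arc AZ]
2. ∠AZN = 90°  [△ANZ]
3. ∠AGN = 90°  [cyclic AGNZ, opposite ∠G+∠Z]

∠AGN = 90°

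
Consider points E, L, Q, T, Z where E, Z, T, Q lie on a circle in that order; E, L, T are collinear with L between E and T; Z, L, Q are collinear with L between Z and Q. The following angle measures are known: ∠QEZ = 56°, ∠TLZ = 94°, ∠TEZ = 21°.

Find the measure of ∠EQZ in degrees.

1. ∠ELZ = 86°  [linear pair at L on ET]
2. ∠EZQ = 73°  [△ELZ]
3. ∠EQZ = 51°  [△EZQ]

∠EQZ = 51°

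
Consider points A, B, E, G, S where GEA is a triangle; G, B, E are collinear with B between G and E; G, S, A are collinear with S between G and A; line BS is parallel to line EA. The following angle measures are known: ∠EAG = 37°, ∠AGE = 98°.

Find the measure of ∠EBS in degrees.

∠EBS = 135°

1. ∠AEG = 45°  [△GEA]
2. ∠GBS = 45°  [BS∥EA, corresponding at B]
3. ∠EBS = 135°  [linear pair at B on GE]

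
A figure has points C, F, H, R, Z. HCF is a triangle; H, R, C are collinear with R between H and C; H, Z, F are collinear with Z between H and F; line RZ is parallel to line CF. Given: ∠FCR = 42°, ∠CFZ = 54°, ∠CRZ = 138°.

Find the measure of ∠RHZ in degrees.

1. ∠CFH = 54°  [Z on ray FH]
2. ∠HRZ = 42°  [linear pair at R on HC]
3. ∠HZR = 54°  [RZ∥CF, corresponding at Z]
4. ∠RHZ = 84°  [△HRZ]

∠RHZ = 84°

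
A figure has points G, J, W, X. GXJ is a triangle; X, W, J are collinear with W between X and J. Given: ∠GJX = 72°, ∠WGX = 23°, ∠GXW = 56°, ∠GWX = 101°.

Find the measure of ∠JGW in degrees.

∠JGW = 29°

1. ∠GJW = 72°  [W on ray JX]
2. ∠GWJ = 79°  [linear pair at W on XJ]
3. ∠JGW = 29°  [△GWJ]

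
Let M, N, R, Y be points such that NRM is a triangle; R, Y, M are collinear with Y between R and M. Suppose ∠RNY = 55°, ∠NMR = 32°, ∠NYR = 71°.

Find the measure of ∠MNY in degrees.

1. ∠NMY = 32°  [Y on ray MR]
2. ∠MYN = 109°  [linear pair at Y on RM]
3. ∠MNY = 39°  [△NYM]

∠MNY = 39°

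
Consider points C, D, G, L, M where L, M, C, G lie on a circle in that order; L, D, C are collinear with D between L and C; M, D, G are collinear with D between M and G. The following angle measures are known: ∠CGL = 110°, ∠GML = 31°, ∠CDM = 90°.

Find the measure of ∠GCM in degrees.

∠GCM = 82°

1. ∠GCL = 31°  [same arc LG]
2. ∠GDL = 90°  [vertical angles at D]
3. ∠CLG = 39°  [△LCG]
4. ∠CDG = 90°  [linear pair at D on LC]
5. ∠CMG = 39°  [same arc CG]
6. ∠CGM = 59°  [△CDG]
7. ∠GCM = 82°  [△MCG]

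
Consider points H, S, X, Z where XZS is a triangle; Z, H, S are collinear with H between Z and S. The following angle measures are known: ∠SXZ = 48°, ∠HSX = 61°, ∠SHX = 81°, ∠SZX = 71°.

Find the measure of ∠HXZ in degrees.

1. ∠XHZ = 99°  [linear pair at H on ZS]
2. ∠HZX = 71°  [H on ray ZS]
3. ∠HXZ = 10°  [△XZH]

∠HXZ = 10°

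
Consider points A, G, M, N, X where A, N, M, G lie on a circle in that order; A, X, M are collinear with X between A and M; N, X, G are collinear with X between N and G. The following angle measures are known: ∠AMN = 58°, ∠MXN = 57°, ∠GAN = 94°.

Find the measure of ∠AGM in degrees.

∠AGM = 87°

1. ∠AGN = 58°  [same arc AN]
2. ∠AXG = 57°  [vertical angles at X]
3. ∠ANG = 28°  [△ANG]
4. ∠GAM = 65°  [△AXG]
5. ∠AMG = 28°  [same arc AG]
6. ∠AGM = 87°  [△AMG]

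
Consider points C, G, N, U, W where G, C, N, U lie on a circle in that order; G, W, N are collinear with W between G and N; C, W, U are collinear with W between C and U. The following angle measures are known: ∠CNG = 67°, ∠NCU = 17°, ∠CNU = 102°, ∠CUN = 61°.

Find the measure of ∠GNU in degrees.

∠GNU = 35°

1. ∠CUG = 67°  [same arc GC]
2. ∠CGU = 78°  [cyclic GCNU, opposite ∠G+∠N]
3. ∠GCU = 35°  [△GCU]
4. ∠GNU = 35°  [same arc GU]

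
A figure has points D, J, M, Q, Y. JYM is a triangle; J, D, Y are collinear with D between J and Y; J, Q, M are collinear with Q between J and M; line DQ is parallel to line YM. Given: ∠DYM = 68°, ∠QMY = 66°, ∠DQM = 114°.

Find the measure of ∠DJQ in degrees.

1. ∠JYM = 68°  [D on ray YJ]
2. ∠DQJ = 66°  [linear pair at Q on JM]
3. ∠JDQ = 68°  [DQ∥YM, corresponding at D]
4. ∠DJQ = 46°  [△JDQ]

∠DJQ = 46°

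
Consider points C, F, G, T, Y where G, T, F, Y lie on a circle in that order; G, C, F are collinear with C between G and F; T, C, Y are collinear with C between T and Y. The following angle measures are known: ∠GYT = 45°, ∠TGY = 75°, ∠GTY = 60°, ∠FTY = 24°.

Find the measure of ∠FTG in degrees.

∠FTG = 84°

1. ∠GFY = 60°  [same arc GY]
2. ∠FGY = 24°  [same arc FY]
3. ∠FYG = 96°  [△GFY]
4. ∠FTG = 84°  [cyclic GTFY, opposite ∠T+∠Y]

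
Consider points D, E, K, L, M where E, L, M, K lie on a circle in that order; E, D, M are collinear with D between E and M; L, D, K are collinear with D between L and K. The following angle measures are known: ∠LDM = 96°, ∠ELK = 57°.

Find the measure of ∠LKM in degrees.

1. ∠EDK = 96°  [vertical angles at D]
2. ∠EMK = 57°  [same arc EK]
3. ∠KDM = 84°  [linear pair at D on EM]
4. ∠LKM = 39°  [△MDK]

∠LKM = 39°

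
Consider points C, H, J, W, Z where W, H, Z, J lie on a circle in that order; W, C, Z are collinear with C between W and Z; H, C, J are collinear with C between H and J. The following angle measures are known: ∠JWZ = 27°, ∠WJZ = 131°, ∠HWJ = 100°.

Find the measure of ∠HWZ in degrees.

1. ∠JHZ = 27°  [same arc ZJ]
2. ∠HZJ = 80°  [cyclic WHZJ, opposite ∠W+∠Z]
3. ∠HJZ = 73°  [△HZJ]
4. ∠HWZ = 73°  [same arc HZ]

∠HWZ = 73°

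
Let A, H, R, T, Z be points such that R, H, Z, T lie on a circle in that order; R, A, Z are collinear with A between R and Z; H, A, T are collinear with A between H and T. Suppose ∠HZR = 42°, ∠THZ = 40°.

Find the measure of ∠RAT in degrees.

1. ∠HTR = 42°  [same arc RH]
2. ∠TRZ = 40°  [same arc ZT]
3. ∠RAT = 98°  [△RAT]

∠RAT = 98°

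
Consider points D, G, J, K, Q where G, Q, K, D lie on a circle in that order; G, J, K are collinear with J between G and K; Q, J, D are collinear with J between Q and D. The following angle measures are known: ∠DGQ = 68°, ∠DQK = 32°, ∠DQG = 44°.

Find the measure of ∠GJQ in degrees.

1. ∠DKQ = 112°  [cyclic GQKD, opposite ∠G+∠K]
2. ∠KDQ = 36°  [△QKD]
3. ∠KGQ = 36°  [same arc QK]
4. ∠GJQ = 100°  [△GJQ]

∠GJQ = 100°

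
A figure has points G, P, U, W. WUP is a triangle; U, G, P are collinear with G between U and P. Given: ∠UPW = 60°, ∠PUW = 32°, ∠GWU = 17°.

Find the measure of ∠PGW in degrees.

∠PGW = 49°

1. ∠GUW = 32°  [G on ray UP]
2. ∠UGW = 131°  [△WUG]
3. ∠PGW = 49°  [linear pair at G on UP]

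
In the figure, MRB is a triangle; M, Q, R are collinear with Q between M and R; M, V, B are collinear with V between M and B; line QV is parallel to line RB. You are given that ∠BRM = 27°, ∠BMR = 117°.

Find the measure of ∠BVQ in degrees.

∠BVQ = 144°

1. ∠MBR = 36°  [△MRB]
2. ∠MVQ = 36°  [QV∥RB, corresponding at V]
3. ∠BVQ = 144°  [linear pair at V on MB]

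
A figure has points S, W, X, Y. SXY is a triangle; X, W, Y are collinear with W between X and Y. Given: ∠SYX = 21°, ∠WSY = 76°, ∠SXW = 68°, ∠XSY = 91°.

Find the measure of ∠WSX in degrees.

∠WSX = 15°

1. ∠SYW = 21°  [W on ray YX]
2. ∠SWY = 83°  [△SWY]
3. ∠SWX = 97°  [linear pair at W on XY]
4. ∠WSX = 15°  [△SXW]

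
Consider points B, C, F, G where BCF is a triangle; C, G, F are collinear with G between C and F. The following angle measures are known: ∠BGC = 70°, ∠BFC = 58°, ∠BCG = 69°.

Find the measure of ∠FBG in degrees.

1. ∠BGF = 110°  [linear pair at G on CF]
2. ∠BFG = 58°  [G on ray FC]
3. ∠FBG = 12°  [△BGF]

∠FBG = 12°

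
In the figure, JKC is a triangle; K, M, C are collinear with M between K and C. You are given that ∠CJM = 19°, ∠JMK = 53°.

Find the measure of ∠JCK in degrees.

∠JCK = 34°

1. ∠CMJ = 127°  [linear pair at M on KC]
2. ∠JCM = 34°  [△JMC]
3. ∠JCK = 34°  [M on ray CK]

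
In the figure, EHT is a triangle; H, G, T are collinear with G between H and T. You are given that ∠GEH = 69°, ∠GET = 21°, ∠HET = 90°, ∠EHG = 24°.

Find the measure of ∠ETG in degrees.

∠ETG = 66°

1. ∠EGH = 87°  [△EHG]
2. ∠EGT = 93°  [linear pair at G on HT]
3. ∠ETG = 66°  [△EGT]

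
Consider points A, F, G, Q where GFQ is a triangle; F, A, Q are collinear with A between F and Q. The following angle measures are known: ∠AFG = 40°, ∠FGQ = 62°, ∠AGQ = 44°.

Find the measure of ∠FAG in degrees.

∠FAG = 122°

1. ∠GFQ = 40°  [A on ray FQ]
2. ∠FQG = 78°  [△GFQ]
3. ∠AQG = 78°  [A on ray QF]
4. ∠GAQ = 58°  [△GAQ]
5. ∠FAG = 122°  [linear pair at A on FQ]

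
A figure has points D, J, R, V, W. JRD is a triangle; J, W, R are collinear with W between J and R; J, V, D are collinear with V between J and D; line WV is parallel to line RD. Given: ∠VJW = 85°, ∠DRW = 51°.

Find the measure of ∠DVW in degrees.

1. ∠DJR = 85°  [W on JR, V on JD]
2. ∠DRJ = 51°  [W on ray RJ]
3. ∠JDR = 44°  [△JRD]
4. ∠JVW = 44°  [WV∥RD, corresponding at V]
5. ∠DVW = 136°  [linear pair at V on JD]

∠DVW = 136°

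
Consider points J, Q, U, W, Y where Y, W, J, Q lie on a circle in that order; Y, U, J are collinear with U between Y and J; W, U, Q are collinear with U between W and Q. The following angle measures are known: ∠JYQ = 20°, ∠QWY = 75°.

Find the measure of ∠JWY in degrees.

∠JWY = 95°

1. ∠QJY = 75°  [same arc YQ]
2. ∠JQY = 85°  [△YJQ]
3. ∠JWY = 95°  [cyclic YWJQ, opposite ∠W+∠Q]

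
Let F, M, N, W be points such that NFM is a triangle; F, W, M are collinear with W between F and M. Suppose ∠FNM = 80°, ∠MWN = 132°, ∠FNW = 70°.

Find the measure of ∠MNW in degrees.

1. ∠FWN = 48°  [linear pair at W on FM]
2. ∠NFW = 62°  [△NFW]
3. ∠MFN = 62°  [W on ray FM]
4. ∠FMN = 38°  [△NFM]
5. ∠NMW = 38°  [W on ray MF]
6. ∠MNW = 10°  [△NWM]

∠MNW = 10°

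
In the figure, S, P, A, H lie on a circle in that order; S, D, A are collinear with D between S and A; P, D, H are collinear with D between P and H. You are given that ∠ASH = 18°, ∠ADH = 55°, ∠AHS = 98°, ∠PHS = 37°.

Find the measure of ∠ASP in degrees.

1. ∠HAS = 64°  [△SAH]
2. ∠PDS = 55°  [vertical angles at D]
3. ∠HPS = 64°  [same arc SH]
4. ∠ASP = 61°  [△SDP]

∠ASP = 61°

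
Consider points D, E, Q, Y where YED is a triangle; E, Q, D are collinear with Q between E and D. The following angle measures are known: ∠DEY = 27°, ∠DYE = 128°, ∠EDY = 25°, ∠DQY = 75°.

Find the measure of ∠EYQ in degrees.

∠EYQ = 48°

1. ∠QEY = 27°  [Q on ray ED]
2. ∠EQY = 105°  [linear pair at Q on ED]
3. ∠EYQ = 48°  [△YEQ]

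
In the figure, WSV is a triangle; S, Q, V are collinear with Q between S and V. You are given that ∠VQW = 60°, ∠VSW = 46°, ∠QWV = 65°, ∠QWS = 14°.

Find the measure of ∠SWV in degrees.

1. ∠QVW = 55°  [△WQV]
2. ∠SVW = 55°  [Q on ray VS]
3. ∠SWV = 79°  [△WSV]

∠SWV = 79°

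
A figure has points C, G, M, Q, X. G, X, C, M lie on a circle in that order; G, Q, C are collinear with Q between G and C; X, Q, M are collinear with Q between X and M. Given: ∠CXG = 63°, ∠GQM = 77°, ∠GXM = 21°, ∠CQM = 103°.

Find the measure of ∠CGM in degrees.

∠CGM = 42°

1. ∠CMG = 117°  [cyclic GXCM, opposite ∠X+∠M]
2. ∠GCM = 21°  [same arc GM]
3. ∠CGM = 42°  [△GCM]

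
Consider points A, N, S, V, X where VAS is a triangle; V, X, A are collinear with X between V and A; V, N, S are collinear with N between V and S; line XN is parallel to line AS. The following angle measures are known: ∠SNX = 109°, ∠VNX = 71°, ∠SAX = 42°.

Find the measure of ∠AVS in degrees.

1. ∠ASV = 71°  [XN∥AS, corresponding at N]
2. ∠SAV = 42°  [X on ray AV]
3. ∠AVS = 67°  [△VAS]

∠AVS = 67°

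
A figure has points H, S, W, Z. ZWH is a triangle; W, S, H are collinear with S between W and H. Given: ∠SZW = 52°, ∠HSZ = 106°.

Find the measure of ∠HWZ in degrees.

∠HWZ = 54°

1. ∠WSZ = 74°  [linear pair at S on WH]
2. ∠SWZ = 54°  [△ZWS]
3. ∠HWZ = 54°  [S on ray WH]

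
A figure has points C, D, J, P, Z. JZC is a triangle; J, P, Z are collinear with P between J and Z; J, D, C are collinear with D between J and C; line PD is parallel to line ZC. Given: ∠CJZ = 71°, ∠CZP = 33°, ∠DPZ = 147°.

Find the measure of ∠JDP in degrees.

∠JDP = 76°

1. ∠DJP = 71°  [P on JZ, D on JC]
2. ∠DPJ = 33°  [linear pair at P on JZ]
3. ∠JDP = 76°  [△JPD]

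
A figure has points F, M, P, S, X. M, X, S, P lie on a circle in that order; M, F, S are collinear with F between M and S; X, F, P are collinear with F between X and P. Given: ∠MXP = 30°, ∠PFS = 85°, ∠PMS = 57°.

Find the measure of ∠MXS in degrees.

1. ∠MSP = 30°  [same arc MP]
2. ∠MPS = 93°  [△MSP]
3. ∠MXS = 87°  [cyclic MXSP, opposite ∠X+∠P]

∠MXS = 87°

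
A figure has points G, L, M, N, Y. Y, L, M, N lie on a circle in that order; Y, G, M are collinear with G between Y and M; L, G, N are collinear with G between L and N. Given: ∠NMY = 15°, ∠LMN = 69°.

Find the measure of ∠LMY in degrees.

∠LMY = 54°

1. ∠NLY = 15°  [same arc YN]
2. ∠LYN = 111°  [cyclic YLMN, opposite ∠Y+∠M]
3. ∠LNY = 54°  [△YLN]
4. ∠LMY = 54°  [same arc YL]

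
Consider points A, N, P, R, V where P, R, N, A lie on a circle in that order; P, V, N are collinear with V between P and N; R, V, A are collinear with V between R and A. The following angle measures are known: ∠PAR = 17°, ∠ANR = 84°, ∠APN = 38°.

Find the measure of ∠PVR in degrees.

1. ∠PNR = 17°  [same arc PR]
2. ∠ARN = 38°  [same arc NA]
3. ∠NVR = 125°  [△RVN]
4. ∠PVR = 55°  [linear pair at V on PN]

∠PVR = 55°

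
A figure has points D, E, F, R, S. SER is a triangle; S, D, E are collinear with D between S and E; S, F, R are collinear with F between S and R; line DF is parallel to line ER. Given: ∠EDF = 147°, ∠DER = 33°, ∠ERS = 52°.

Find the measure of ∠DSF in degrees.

∠DSF = 95°

1. ∠FDS = 33°  [linear pair at D on SE]
2. ∠DFS = 52°  [DF∥ER, corresponding at F]
3. ∠DSF = 95°  [△SDF]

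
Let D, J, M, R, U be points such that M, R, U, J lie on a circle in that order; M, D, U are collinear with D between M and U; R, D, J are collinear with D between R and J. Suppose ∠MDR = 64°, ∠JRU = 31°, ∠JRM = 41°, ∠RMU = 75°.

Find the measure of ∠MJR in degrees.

1. ∠JDU = 64°  [vertical angles at D]
2. ∠JMU = 31°  [same arc UJ]
3. ∠JDM = 116°  [linear pair at D on MU]
4. ∠MJR = 33°  [△MDJ]

∠MJR = 33°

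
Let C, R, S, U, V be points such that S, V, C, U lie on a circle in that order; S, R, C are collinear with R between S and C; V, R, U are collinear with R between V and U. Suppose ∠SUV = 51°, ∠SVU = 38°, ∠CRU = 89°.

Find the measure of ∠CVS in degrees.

1. ∠SCV = 51°  [same arc SV]
2. ∠SRV = 89°  [vertical angles at R]
3. ∠CSV = 53°  [△SRV]
4. ∠CVS = 76°  [△SVC]

∠CVS = 76°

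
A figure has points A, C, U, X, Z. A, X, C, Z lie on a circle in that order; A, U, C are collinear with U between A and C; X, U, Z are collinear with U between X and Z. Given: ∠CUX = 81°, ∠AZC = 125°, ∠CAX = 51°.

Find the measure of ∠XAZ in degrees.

∠XAZ = 76°

1. ∠AUX = 99°  [linear pair at U on AC]
2. ∠AXC = 55°  [cyclic AXCZ, opposite ∠X+∠Z]
3. ∠ACX = 74°  [△AXC]
4. ∠AXZ = 30°  [△AUX]
5. ∠AZX = 74°  [same arc AX]
6. ∠XAZ = 76°  [△AXZ]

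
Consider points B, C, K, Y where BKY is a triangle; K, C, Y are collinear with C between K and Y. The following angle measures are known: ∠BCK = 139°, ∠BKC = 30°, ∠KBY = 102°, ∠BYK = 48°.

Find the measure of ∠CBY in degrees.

∠CBY = 91°

1. ∠BCY = 41°  [linear pair at C on KY]
2. ∠BYC = 48°  [C on ray YK]
3. ∠CBY = 91°  [△BCY]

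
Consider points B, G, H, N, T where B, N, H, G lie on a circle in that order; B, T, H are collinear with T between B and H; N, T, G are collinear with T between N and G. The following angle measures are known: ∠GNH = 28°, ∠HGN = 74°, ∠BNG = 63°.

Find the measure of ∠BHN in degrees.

∠BHN = 15°

1. ∠HBN = 74°  [same arc NH]
2. ∠BTN = 43°  [△BTN]
3. ∠HTN = 137°  [linear pair at T on BH]
4. ∠BHN = 15°  [△NTH]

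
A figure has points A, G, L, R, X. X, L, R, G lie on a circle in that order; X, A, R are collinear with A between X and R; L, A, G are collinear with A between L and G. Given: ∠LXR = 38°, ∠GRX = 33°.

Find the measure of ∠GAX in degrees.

∠GAX = 71°

1. ∠LGR = 38°  [same arc LR]
2. ∠GAR = 109°  [△RAG]
3. ∠GAX = 71°  [linear pair at A on XR]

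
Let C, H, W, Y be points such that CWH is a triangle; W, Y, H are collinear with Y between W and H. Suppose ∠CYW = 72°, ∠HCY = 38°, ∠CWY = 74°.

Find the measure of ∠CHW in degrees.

1. ∠CYH = 108°  [linear pair at Y on WH]
2. ∠CHY = 34°  [△CYH]
3. ∠CHW = 34°  [Y on ray HW]

∠CHW = 34°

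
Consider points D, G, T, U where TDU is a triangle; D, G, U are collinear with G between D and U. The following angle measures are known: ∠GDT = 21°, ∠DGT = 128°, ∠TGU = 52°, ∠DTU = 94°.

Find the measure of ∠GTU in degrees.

∠GTU = 63°

1. ∠TDU = 21°  [G on ray DU]
2. ∠DUT = 65°  [△TDU]
3. ∠GUT = 65°  [G on ray UD]
4. ∠GTU = 63°  [△TGU]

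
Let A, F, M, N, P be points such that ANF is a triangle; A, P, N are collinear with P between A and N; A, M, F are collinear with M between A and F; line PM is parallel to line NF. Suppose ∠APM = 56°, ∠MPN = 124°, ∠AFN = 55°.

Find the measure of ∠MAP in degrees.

1. ∠ANF = 56°  [PM∥NF, corresponding at P]
2. ∠FAN = 69°  [△ANF]
3. ∠MAP = 69°  [P on AN, M on AF]

∠MAP = 69°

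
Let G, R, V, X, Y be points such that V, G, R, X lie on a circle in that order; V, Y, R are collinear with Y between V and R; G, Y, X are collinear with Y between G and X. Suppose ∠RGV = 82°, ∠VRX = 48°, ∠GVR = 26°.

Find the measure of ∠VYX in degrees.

1. ∠RXV = 98°  [cyclic VGRX, opposite ∠G+∠X]
2. ∠GRV = 72°  [△VGR]
3. ∠RVX = 34°  [△VRX]
4. ∠GXV = 72°  [same arc VG]
5. ∠VYX = 74°  [△VYX]

∠VYX = 74°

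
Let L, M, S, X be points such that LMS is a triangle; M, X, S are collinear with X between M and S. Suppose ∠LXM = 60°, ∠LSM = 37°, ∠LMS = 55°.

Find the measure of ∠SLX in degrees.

1. ∠LXS = 120°  [linear pair at X on MS]
2. ∠LSX = 37°  [X on ray SM]
3. ∠SLX = 23°  [△LXS]

∠SLX = 23°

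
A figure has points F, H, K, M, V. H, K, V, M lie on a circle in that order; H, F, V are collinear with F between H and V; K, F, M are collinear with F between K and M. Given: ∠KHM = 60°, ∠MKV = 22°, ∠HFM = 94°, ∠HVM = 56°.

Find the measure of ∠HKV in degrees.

1. ∠MHV = 22°  [same arc VM]
2. ∠HMV = 102°  [△HVM]
3. ∠HKV = 78°  [cyclic HKVM, opposite ∠K+∠M]

∠HKV = 78°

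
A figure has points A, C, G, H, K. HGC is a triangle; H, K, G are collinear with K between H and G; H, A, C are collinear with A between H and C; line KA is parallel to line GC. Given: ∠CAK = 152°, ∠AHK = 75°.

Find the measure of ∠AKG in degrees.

1. ∠HAK = 28°  [linear pair at A on HC]
2. ∠AKH = 77°  [△HKA]
3. ∠AKG = 103°  [linear pair at K on HG]

∠AKG = 103°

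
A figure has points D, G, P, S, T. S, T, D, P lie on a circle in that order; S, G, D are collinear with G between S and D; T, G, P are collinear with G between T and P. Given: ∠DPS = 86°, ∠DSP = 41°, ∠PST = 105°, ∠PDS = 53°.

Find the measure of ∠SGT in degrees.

1. ∠DTP = 41°  [same arc DP]
2. ∠PDT = 75°  [cyclic STDP, opposite ∠S+∠D]
3. ∠PTS = 53°  [same arc SP]
4. ∠DPT = 64°  [△TDP]
5. ∠DST = 64°  [same arc TD]
6. ∠SGT = 63°  [△SGT]

∠SGT = 63°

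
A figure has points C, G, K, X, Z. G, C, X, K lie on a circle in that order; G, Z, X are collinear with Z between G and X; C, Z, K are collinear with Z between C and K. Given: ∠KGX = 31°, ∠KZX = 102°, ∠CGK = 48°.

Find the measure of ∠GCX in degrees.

∠GCX = 92°

1. ∠KCX = 31°  [same arc XK]
2. ∠CZG = 102°  [vertical angles at Z]
3. ∠CXK = 132°  [cyclic GCXK, opposite ∠G+∠X]
4. ∠CKX = 17°  [△CXK]
5. ∠CZX = 78°  [linear pair at Z on GX]
6. ∠CGX = 17°  [same arc CX]
7. ∠CXG = 71°  [△CZX]
8. ∠GCX = 92°  [△GCX]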